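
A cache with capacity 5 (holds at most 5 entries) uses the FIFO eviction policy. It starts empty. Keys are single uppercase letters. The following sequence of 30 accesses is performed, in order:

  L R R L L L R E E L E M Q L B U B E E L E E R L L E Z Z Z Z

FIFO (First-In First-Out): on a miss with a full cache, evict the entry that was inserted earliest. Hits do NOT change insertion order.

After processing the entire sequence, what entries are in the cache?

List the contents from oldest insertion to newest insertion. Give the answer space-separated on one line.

FIFO simulation (capacity=5):
  1. access L: MISS. Cache (old->new): [L]
  2. access R: MISS. Cache (old->new): [L R]
  3. access R: HIT. Cache (old->new): [L R]
  4. access L: HIT. Cache (old->new): [L R]
  5. access L: HIT. Cache (old->new): [L R]
  6. access L: HIT. Cache (old->new): [L R]
  7. access R: HIT. Cache (old->new): [L R]
  8. access E: MISS. Cache (old->new): [L R E]
  9. access E: HIT. Cache (old->new): [L R E]
  10. access L: HIT. Cache (old->new): [L R E]
  11. access E: HIT. Cache (old->new): [L R E]
  12. access M: MISS. Cache (old->new): [L R E M]
  13. access Q: MISS. Cache (old->new): [L R E M Q]
  14. access L: HIT. Cache (old->new): [L R E M Q]
  15. access B: MISS, evict L. Cache (old->new): [R E M Q B]
  16. access U: MISS, evict R. Cache (old->new): [E M Q B U]
  17. access B: HIT. Cache (old->new): [E M Q B U]
  18. access E: HIT. Cache (old->new): [E M Q B U]
  19. access E: HIT. Cache (old->new): [E M Q B U]
  20. access L: MISS, evict E. Cache (old->new): [M Q B U L]
  21. access E: MISS, evict M. Cache (old->new): [Q B U L E]
  22. access E: HIT. Cache (old->new): [Q B U L E]
  23. access R: MISS, evict Q. Cache (old->new): [B U L E R]
  24. access L: HIT. Cache (old->new): [B U L E R]
  25. access L: HIT. Cache (old->new): [B U L E R]
  26. access E: HIT. Cache (old->new): [B U L E R]
  27. access Z: MISS, evict B. Cache (old->new): [U L E R Z]
  28. access Z: HIT. Cache (old->new): [U L E R Z]
  29. access Z: HIT. Cache (old->new): [U L E R Z]
  30. access Z: HIT. Cache (old->new): [U L E R Z]
Total: 19 hits, 11 misses, 6 evictions

Answer: U L E R Z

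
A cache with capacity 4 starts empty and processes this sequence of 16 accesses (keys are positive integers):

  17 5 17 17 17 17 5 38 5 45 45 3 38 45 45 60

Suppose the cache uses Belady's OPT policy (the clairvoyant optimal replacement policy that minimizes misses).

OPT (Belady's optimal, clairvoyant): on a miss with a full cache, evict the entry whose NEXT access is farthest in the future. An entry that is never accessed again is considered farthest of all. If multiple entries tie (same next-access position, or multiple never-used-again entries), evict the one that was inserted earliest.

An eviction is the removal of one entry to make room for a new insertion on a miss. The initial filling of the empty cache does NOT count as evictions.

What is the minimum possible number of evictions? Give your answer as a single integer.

OPT (Belady) simulation (capacity=4):
  1. access 17: MISS. Cache: [17]
  2. access 5: MISS. Cache: [17 5]
  3. access 17: HIT. Next use of 17: step 4. Cache: [17 5]
  4. access 17: HIT. Next use of 17: step 5. Cache: [17 5]
  5. access 17: HIT. Next use of 17: step 6. Cache: [17 5]
  6. access 17: HIT. Next use of 17: never. Cache: [17 5]
  7. access 5: HIT. Next use of 5: step 9. Cache: [17 5]
  8. access 38: MISS. Cache: [17 5 38]
  9. access 5: HIT. Next use of 5: never. Cache: [17 5 38]
  10. access 45: MISS. Cache: [17 5 38 45]
  11. access 45: HIT. Next use of 45: step 14. Cache: [17 5 38 45]
  12. access 3: MISS, evict 17 (next use: never). Cache: [5 38 45 3]
  13. access 38: HIT. Next use of 38: never. Cache: [5 38 45 3]
  14. access 45: HIT. Next use of 45: step 15. Cache: [5 38 45 3]
  15. access 45: HIT. Next use of 45: never. Cache: [5 38 45 3]
  16. access 60: MISS, evict 5 (next use: never). Cache: [38 45 3 60]
Total: 10 hits, 6 misses, 2 evictions

Answer: 2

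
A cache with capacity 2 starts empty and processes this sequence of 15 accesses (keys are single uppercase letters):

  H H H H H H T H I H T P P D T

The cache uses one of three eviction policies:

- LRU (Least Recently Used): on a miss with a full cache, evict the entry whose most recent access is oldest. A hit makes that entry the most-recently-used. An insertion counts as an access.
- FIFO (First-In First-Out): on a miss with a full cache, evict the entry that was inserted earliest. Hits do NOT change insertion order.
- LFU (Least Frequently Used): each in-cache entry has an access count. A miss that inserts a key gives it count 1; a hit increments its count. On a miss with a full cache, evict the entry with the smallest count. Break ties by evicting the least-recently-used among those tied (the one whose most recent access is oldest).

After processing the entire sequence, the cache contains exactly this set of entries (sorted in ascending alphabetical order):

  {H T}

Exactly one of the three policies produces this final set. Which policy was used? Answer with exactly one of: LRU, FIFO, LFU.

Simulating under each policy and comparing final sets:
  LRU: final set = {D T} -> differs
  FIFO: final set = {D T} -> differs
  LFU: final set = {H T} -> MATCHES target
Only LFU produces the target set.

Answer: LFU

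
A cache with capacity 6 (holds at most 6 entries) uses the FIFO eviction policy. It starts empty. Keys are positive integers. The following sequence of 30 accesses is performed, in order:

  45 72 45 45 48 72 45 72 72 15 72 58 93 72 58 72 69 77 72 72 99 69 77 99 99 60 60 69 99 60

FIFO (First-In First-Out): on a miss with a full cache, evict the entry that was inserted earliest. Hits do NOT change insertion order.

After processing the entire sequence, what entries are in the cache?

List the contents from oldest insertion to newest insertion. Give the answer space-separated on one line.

Answer: 93 69 77 72 99 60

Derivation:
FIFO simulation (capacity=6):
  1. access 45: MISS. Cache (old->new): [45]
  2. access 72: MISS. Cache (old->new): [45 72]
  3. access 45: HIT. Cache (old->new): [45 72]
  4. access 45: HIT. Cache (old->new): [45 72]
  5. access 48: MISS. Cache (old->new): [45 72 48]
  6. access 72: HIT. Cache (old->new): [45 72 48]
  7. access 45: HIT. Cache (old->new): [45 72 48]
  8. access 72: HIT. Cache (old->new): [45 72 48]
  9. access 72: HIT. Cache (old->new): [45 72 48]
  10. access 15: MISS. Cache (old->new): [45 72 48 15]
  11. access 72: HIT. Cache (old->new): [45 72 48 15]
  12. access 58: MISS. Cache (old->new): [45 72 48 15 58]
  13. access 93: MISS. Cache (old->new): [45 72 48 15 58 93]
  14. access 72: HIT. Cache (old->new): [45 72 48 15 58 93]
  15. access 58: HIT. Cache (old->new): [45 72 48 15 58 93]
  16. access 72: HIT. Cache (old->new): [45 72 48 15 58 93]
  17. access 69: MISS, evict 45. Cache (old->new): [72 48 15 58 93 69]
  18. access 77: MISS, evict 72. Cache (old->new): [48 15 58 93 69 77]
  19. access 72: MISS, evict 48. Cache (old->new): [15 58 93 69 77 72]
  20. access 72: HIT. Cache (old->new): [15 58 93 69 77 72]
  21. access 99: MISS, evict 15. Cache (old->new): [58 93 69 77 72 99]
  22. access 69: HIT. Cache (old->new): [58 93 69 77 72 99]
  23. access 77: HIT. Cache (old->new): [58 93 69 77 72 99]
  24. access 99: HIT. Cache (old->new): [58 93 69 77 72 99]
  25. access 99: HIT. Cache (old->new): [58 93 69 77 72 99]
  26. access 60: MISS, evict 58. Cache (old->new): [93 69 77 72 99 60]
  27. access 60: HIT. Cache (old->new): [93 69 77 72 99 60]
  28. access 69: HIT. Cache (old->new): [93 69 77 72 99 60]
  29. access 99: HIT. Cache (old->new): [93 69 77 72 99 60]
  30. access 60: HIT. Cache (old->new): [93 69 77 72 99 60]
Total: 19 hits, 11 misses, 5 evictions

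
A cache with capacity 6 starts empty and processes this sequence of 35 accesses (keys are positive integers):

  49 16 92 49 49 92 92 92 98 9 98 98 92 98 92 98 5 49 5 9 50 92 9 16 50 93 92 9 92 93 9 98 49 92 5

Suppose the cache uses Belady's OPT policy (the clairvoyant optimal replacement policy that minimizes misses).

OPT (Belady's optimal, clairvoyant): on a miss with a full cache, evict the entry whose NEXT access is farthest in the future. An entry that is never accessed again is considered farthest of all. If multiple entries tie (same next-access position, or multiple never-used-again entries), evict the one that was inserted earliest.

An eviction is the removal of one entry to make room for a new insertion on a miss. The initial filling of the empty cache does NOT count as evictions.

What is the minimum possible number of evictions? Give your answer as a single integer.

OPT (Belady) simulation (capacity=6):
  1. access 49: MISS. Cache: [49]
  2. access 16: MISS. Cache: [49 16]
  3. access 92: MISS. Cache: [49 16 92]
  4. access 49: HIT. Next use of 49: step 5. Cache: [49 16 92]
  5. access 49: HIT. Next use of 49: step 18. Cache: [49 16 92]
  6. access 92: HIT. Next use of 92: step 7. Cache: [49 16 92]
  7. access 92: HIT. Next use of 92: step 8. Cache: [49 16 92]
  8. access 92: HIT. Next use of 92: step 13. Cache: [49 16 92]
  9. access 98: MISS. Cache: [49 16 92 98]
  10. access 9: MISS. Cache: [49 16 92 98 9]
  11. access 98: HIT. Next use of 98: step 12. Cache: [49 16 92 98 9]
  12. access 98: HIT. Next use of 98: step 14. Cache: [49 16 92 98 9]
  13. access 92: HIT. Next use of 92: step 15. Cache: [49 16 92 98 9]
  14. access 98: HIT. Next use of 98: step 16. Cache: [49 16 92 98 9]
  15. access 92: HIT. Next use of 92: step 22. Cache: [49 16 92 98 9]
  16. access 98: HIT. Next use of 98: step 32. Cache: [49 16 92 98 9]
  17. access 5: MISS. Cache: [49 16 92 98 9 5]
  18. access 49: HIT. Next use of 49: step 33. Cache: [49 16 92 98 9 5]
  19. access 5: HIT. Next use of 5: step 35. Cache: [49 16 92 98 9 5]
  20. access 9: HIT. Next use of 9: step 23. Cache: [49 16 92 98 9 5]
  21. access 50: MISS, evict 5 (next use: step 35). Cache: [49 16 92 98 9 50]
  22. access 92: HIT. Next use of 92: step 27. Cache: [49 16 92 98 9 50]
  23. access 9: HIT. Next use of 9: step 28. Cache: [49 16 92 98 9 50]
  24. access 16: HIT. Next use of 16: never. Cache: [49 16 92 98 9 50]
  25. access 50: HIT. Next use of 50: never. Cache: [49 16 92 98 9 50]
  26. access 93: MISS, evict 16 (next use: never). Cache: [49 92 98 9 50 93]
  27. access 92: HIT. Next use of 92: step 29. Cache: [49 92 98 9 50 93]
  28. access 9: HIT. Next use of 9: step 31. Cache: [49 92 98 9 50 93]
  29. access 92: HIT. Next use of 92: step 34. Cache: [49 92 98 9 50 93]
  30. access 93: HIT. Next use of 93: never. Cache: [49 92 98 9 50 93]
  31. access 9: HIT. Next use of 9: never. Cache: [49 92 98 9 50 93]
  32. access 98: HIT. Next use of 98: never. Cache: [49 92 98 9 50 93]
  33. access 49: HIT. Next use of 49: never. Cache: [49 92 98 9 50 93]
  34. access 92: HIT. Next use of 92: never. Cache: [49 92 98 9 50 93]
  35. access 5: MISS, evict 49 (next use: never). Cache: [92 98 9 50 93 5]
Total: 26 hits, 9 misses, 3 evictions

Answer: 3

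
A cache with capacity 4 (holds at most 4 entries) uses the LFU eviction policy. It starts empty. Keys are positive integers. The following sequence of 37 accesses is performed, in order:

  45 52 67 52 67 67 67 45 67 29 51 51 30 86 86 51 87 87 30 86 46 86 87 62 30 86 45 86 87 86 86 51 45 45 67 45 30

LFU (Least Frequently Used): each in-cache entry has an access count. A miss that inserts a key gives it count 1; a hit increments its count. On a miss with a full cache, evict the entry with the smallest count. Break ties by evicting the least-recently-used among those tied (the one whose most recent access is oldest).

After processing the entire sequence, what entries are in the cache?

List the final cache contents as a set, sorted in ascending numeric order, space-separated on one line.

LFU simulation (capacity=4):
  1. access 45: MISS. Cache: [45(c=1)]
  2. access 52: MISS. Cache: [45(c=1) 52(c=1)]
  3. access 67: MISS. Cache: [45(c=1) 52(c=1) 67(c=1)]
  4. access 52: HIT, count now 2. Cache: [45(c=1) 67(c=1) 52(c=2)]
  5. access 67: HIT, count now 2. Cache: [45(c=1) 52(c=2) 67(c=2)]
  6. access 67: HIT, count now 3. Cache: [45(c=1) 52(c=2) 67(c=3)]
  7. access 67: HIT, count now 4. Cache: [45(c=1) 52(c=2) 67(c=4)]
  8. access 45: HIT, count now 2. Cache: [52(c=2) 45(c=2) 67(c=4)]
  9. access 67: HIT, count now 5. Cache: [52(c=2) 45(c=2) 67(c=5)]
  10. access 29: MISS. Cache: [29(c=1) 52(c=2) 45(c=2) 67(c=5)]
  11. access 51: MISS, evict 29(c=1). Cache: [51(c=1) 52(c=2) 45(c=2) 67(c=5)]
  12. access 51: HIT, count now 2. Cache: [52(c=2) 45(c=2) 51(c=2) 67(c=5)]
  13. access 30: MISS, evict 52(c=2). Cache: [30(c=1) 45(c=2) 51(c=2) 67(c=5)]
  14. access 86: MISS, evict 30(c=1). Cache: [86(c=1) 45(c=2) 51(c=2) 67(c=5)]
  15. access 86: HIT, count now 2. Cache: [45(c=2) 51(c=2) 86(c=2) 67(c=5)]
  16. access 51: HIT, count now 3. Cache: [45(c=2) 86(c=2) 51(c=3) 67(c=5)]
  17. access 87: MISS, evict 45(c=2). Cache: [87(c=1) 86(c=2) 51(c=3) 67(c=5)]
  18. access 87: HIT, count now 2. Cache: [86(c=2) 87(c=2) 51(c=3) 67(c=5)]
  19. access 30: MISS, evict 86(c=2). Cache: [30(c=1) 87(c=2) 51(c=3) 67(c=5)]
  20. access 86: MISS, evict 30(c=1). Cache: [86(c=1) 87(c=2) 51(c=3) 67(c=5)]
  21. access 46: MISS, evict 86(c=1). Cache: [46(c=1) 87(c=2) 51(c=3) 67(c=5)]
  22. access 86: MISS, evict 46(c=1). Cache: [86(c=1) 87(c=2) 51(c=3) 67(c=5)]
  23. access 87: HIT, count now 3. Cache: [86(c=1) 51(c=3) 87(c=3) 67(c=5)]
  24. access 62: MISS, evict 86(c=1). Cache: [62(c=1) 51(c=3) 87(c=3) 67(c=5)]
  25. access 30: MISS, evict 62(c=1). Cache: [30(c=1) 51(c=3) 87(c=3) 67(c=5)]
  26. access 86: MISS, evict 30(c=1). Cache: [86(c=1) 51(c=3) 87(c=3) 67(c=5)]
  27. access 45: MISS, evict 86(c=1). Cache: [45(c=1) 51(c=3) 87(c=3) 67(c=5)]
  28. access 86: MISS, evict 45(c=1). Cache: [86(c=1) 51(c=3) 87(c=3) 67(c=5)]
  29. access 87: HIT, count now 4. Cache: [86(c=1) 51(c=3) 87(c=4) 67(c=5)]
  30. access 86: HIT, count now 2. Cache: [86(c=2) 51(c=3) 87(c=4) 67(c=5)]
  31. access 86: HIT, count now 3. Cache: [51(c=3) 86(c=3) 87(c=4) 67(c=5)]
  32. access 51: HIT, count now 4. Cache: [86(c=3) 87(c=4) 51(c=4) 67(c=5)]
  33. access 45: MISS, evict 86(c=3). Cache: [45(c=1) 87(c=4) 51(c=4) 67(c=5)]
  34. access 45: HIT, count now 2. Cache: [45(c=2) 87(c=4) 51(c=4) 67(c=5)]
  35. access 67: HIT, count now 6. Cache: [45(c=2) 87(c=4) 51(c=4) 67(c=6)]
  36. access 45: HIT, count now 3. Cache: [45(c=3) 87(c=4) 51(c=4) 67(c=6)]
  37. access 30: MISS, evict 45(c=3). Cache: [30(c=1) 87(c=4) 51(c=4) 67(c=6)]
Total: 18 hits, 19 misses, 15 evictions

Answer: 30 51 67 87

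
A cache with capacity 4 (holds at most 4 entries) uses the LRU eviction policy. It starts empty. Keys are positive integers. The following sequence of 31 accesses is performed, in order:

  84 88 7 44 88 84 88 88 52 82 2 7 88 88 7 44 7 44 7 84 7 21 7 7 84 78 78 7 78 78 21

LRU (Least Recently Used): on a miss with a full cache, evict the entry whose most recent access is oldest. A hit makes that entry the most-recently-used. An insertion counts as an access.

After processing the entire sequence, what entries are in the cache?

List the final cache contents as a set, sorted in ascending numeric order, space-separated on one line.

Answer: 7 21 78 84

Derivation:
LRU simulation (capacity=4):
  1. access 84: MISS. Cache (LRU->MRU): [84]
  2. access 88: MISS. Cache (LRU->MRU): [84 88]
  3. access 7: MISS. Cache (LRU->MRU): [84 88 7]
  4. access 44: MISS. Cache (LRU->MRU): [84 88 7 44]
  5. access 88: HIT. Cache (LRU->MRU): [84 7 44 88]
  6. access 84: HIT. Cache (LRU->MRU): [7 44 88 84]
  7. access 88: HIT. Cache (LRU->MRU): [7 44 84 88]
  8. access 88: HIT. Cache (LRU->MRU): [7 44 84 88]
  9. access 52: MISS, evict 7. Cache (LRU->MRU): [44 84 88 52]
  10. access 82: MISS, evict 44. Cache (LRU->MRU): [84 88 52 82]
  11. access 2: MISS, evict 84. Cache (LRU->MRU): [88 52 82 2]
  12. access 7: MISS, evict 88. Cache (LRU->MRU): [52 82 2 7]
  13. access 88: MISS, evict 52. Cache (LRU->MRU): [82 2 7 88]
  14. access 88: HIT. Cache (LRU->MRU): [82 2 7 88]
  15. access 7: HIT. Cache (LRU->MRU): [82 2 88 7]
  16. access 44: MISS, evict 82. Cache (LRU->MRU): [2 88 7 44]
  17. access 7: HIT. Cache (LRU->MRU): [2 88 44 7]
  18. access 44: HIT. Cache (LRU->MRU): [2 88 7 44]
  19. access 7: HIT. Cache (LRU->MRU): [2 88 44 7]
  20. access 84: MISS, evict 2. Cache (LRU->MRU): [88 44 7 84]
  21. access 7: HIT. Cache (LRU->MRU): [88 44 84 7]
  22. access 21: MISS, evict 88. Cache (LRU->MRU): [44 84 7 21]
  23. access 7: HIT. Cache (LRU->MRU): [44 84 21 7]
  24. access 7: HIT. Cache (LRU->MRU): [44 84 21 7]
  25. access 84: HIT. Cache (LRU->MRU): [44 21 7 84]
  26. access 78: MISS, evict 44. Cache (LRU->MRU): [21 7 84 78]
  27. access 78: HIT. Cache (LRU->MRU): [21 7 84 78]
  28. access 7: HIT. Cache (LRU->MRU): [21 84 78 7]
  29. access 78: HIT. Cache (LRU->MRU): [21 84 7 78]
  30. access 78: HIT. Cache (LRU->MRU): [21 84 7 78]
  31. access 21: HIT. Cache (LRU->MRU): [84 7 78 21]
Total: 18 hits, 13 misses, 9 evictions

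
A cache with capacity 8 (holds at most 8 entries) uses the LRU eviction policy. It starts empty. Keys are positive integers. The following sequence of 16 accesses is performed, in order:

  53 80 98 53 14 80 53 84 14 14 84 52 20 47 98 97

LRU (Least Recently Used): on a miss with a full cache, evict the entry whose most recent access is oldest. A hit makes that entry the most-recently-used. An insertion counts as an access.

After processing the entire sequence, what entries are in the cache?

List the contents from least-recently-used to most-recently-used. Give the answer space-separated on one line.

LRU simulation (capacity=8):
  1. access 53: MISS. Cache (LRU->MRU): [53]
  2. access 80: MISS. Cache (LRU->MRU): [53 80]
  3. access 98: MISS. Cache (LRU->MRU): [53 80 98]
  4. access 53: HIT. Cache (LRU->MRU): [80 98 53]
  5. access 14: MISS. Cache (LRU->MRU): [80 98 53 14]
  6. access 80: HIT. Cache (LRU->MRU): [98 53 14 80]
  7. access 53: HIT. Cache (LRU->MRU): [98 14 80 53]
  8. access 84: MISS. Cache (LRU->MRU): [98 14 80 53 84]
  9. access 14: HIT. Cache (LRU->MRU): [98 80 53 84 14]
  10. access 14: HIT. Cache (LRU->MRU): [98 80 53 84 14]
  11. access 84: HIT. Cache (LRU->MRU): [98 80 53 14 84]
  12. access 52: MISS. Cache (LRU->MRU): [98 80 53 14 84 52]
  13. access 20: MISS. Cache (LRU->MRU): [98 80 53 14 84 52 20]
  14. access 47: MISS. Cache (LRU->MRU): [98 80 53 14 84 52 20 47]
  15. access 98: HIT. Cache (LRU->MRU): [80 53 14 84 52 20 47 98]
  16. access 97: MISS, evict 80. Cache (LRU->MRU): [53 14 84 52 20 47 98 97]
Total: 7 hits, 9 misses, 1 evictions

Answer: 53 14 84 52 20 47 98 97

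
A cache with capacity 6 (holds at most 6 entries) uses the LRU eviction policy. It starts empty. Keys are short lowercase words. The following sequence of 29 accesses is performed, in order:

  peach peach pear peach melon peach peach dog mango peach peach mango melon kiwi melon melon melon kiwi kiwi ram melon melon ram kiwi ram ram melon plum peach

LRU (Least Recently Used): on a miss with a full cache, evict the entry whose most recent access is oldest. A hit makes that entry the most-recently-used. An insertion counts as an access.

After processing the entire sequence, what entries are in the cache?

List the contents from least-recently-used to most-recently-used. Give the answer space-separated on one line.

Answer: mango kiwi ram melon plum peach

Derivation:
LRU simulation (capacity=6):
  1. access peach: MISS. Cache (LRU->MRU): [peach]
  2. access peach: HIT. Cache (LRU->MRU): [peach]
  3. access pear: MISS. Cache (LRU->MRU): [peach pear]
  4. access peach: HIT. Cache (LRU->MRU): [pear peach]
  5. access melon: MISS. Cache (LRU->MRU): [pear peach melon]
  6. access peach: HIT. Cache (LRU->MRU): [pear melon peach]
  7. access peach: HIT. Cache (LRU->MRU): [pear melon peach]
  8. access dog: MISS. Cache (LRU->MRU): [pear melon peach dog]
  9. access mango: MISS. Cache (LRU->MRU): [pear melon peach dog mango]
  10. access peach: HIT. Cache (LRU->MRU): [pear melon dog mango peach]
  11. access peach: HIT. Cache (LRU->MRU): [pear melon dog mango peach]
  12. access mango: HIT. Cache (LRU->MRU): [pear melon dog peach mango]
  13. access melon: HIT. Cache (LRU->MRU): [pear dog peach mango melon]
  14. access kiwi: MISS. Cache (LRU->MRU): [pear dog peach mango melon kiwi]
  15. access melon: HIT. Cache (LRU->MRU): [pear dog peach mango kiwi melon]
  16. access melon: HIT. Cache (LRU->MRU): [pear dog peach mango kiwi melon]
  17. access melon: HIT. Cache (LRU->MRU): [pear dog peach mango kiwi melon]
  18. access kiwi: HIT. Cache (LRU->MRU): [pear dog peach mango melon kiwi]
  19. access kiwi: HIT. Cache (LRU->MRU): [pear dog peach mango melon kiwi]
  20. access ram: MISS, evict pear. Cache (LRU->MRU): [dog peach mango melon kiwi ram]
  21. access melon: HIT. Cache (LRU->MRU): [dog peach mango kiwi ram melon]
  22. access melon: HIT. Cache (LRU->MRU): [dog peach mango kiwi ram melon]
  23. access ram: HIT. Cache (LRU->MRU): [dog peach mango kiwi melon ram]
  24. access kiwi: HIT. Cache (LRU->MRU): [dog peach mango melon ram kiwi]
  25. access ram: HIT. Cache (LRU->MRU): [dog peach mango melon kiwi ram]
  26. access ram: HIT. Cache (LRU->MRU): [dog peach mango melon kiwi ram]
  27. access melon: HIT. Cache (LRU->MRU): [dog peach mango kiwi ram melon]
  28. access plum: MISS, evict dog. Cache (LRU->MRU): [peach mango kiwi ram melon plum]
  29. access peach: HIT. Cache (LRU->MRU): [mango kiwi ram melon plum peach]
Total: 21 hits, 8 misses, 2 evictions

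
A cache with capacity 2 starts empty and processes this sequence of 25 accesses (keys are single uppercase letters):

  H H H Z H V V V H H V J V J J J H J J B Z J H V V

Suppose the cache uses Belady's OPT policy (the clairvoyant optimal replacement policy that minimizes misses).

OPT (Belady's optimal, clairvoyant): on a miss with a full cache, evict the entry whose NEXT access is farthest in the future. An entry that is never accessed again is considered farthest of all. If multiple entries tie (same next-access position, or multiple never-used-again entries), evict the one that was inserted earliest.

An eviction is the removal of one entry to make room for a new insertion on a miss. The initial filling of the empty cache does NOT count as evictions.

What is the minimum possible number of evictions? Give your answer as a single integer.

Answer: 7

Derivation:
OPT (Belady) simulation (capacity=2):
  1. access H: MISS. Cache: [H]
  2. access H: HIT. Next use of H: step 3. Cache: [H]
  3. access H: HIT. Next use of H: step 5. Cache: [H]
  4. access Z: MISS. Cache: [H Z]
  5. access H: HIT. Next use of H: step 9. Cache: [H Z]
  6. access V: MISS, evict Z (next use: step 21). Cache: [H V]
  7. access V: HIT. Next use of V: step 8. Cache: [H V]
  8. access V: HIT. Next use of V: step 11. Cache: [H V]
  9. access H: HIT. Next use of H: step 10. Cache: [H V]
  10. access H: HIT. Next use of H: step 17. Cache: [H V]
  11. access V: HIT. Next use of V: step 13. Cache: [H V]
  12. access J: MISS, evict H (next use: step 17). Cache: [V J]
  13. access V: HIT. Next use of V: step 24. Cache: [V J]
  14. access J: HIT. Next use of J: step 15. Cache: [V J]
  15. access J: HIT. Next use of J: step 16. Cache: [V J]
  16. access J: HIT. Next use of J: step 18. Cache: [V J]
  17. access H: MISS, evict V (next use: step 24). Cache: [J H]
  18. access J: HIT. Next use of J: step 19. Cache: [J H]
  19. access J: HIT. Next use of J: step 22. Cache: [J H]
  20. access B: MISS, evict H (next use: step 23). Cache: [J B]
  21. access Z: MISS, evict B (next use: never). Cache: [J Z]
  22. access J: HIT. Next use of J: never. Cache: [J Z]
  23. access H: MISS, evict J (next use: never). Cache: [Z H]
  24. access V: MISS, evict Z (next use: never). Cache: [H V]
  25. access V: HIT. Next use of V: never. Cache: [H V]
Total: 16 hits, 9 misses, 7 evictions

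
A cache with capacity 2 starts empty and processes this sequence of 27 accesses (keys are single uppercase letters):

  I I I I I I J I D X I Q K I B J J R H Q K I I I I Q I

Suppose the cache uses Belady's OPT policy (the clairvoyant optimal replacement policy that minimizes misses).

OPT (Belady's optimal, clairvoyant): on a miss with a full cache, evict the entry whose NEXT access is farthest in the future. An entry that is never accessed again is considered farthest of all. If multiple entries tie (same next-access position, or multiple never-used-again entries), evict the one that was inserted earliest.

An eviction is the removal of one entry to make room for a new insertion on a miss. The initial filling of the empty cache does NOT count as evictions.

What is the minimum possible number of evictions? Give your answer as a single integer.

Answer: 10

Derivation:
OPT (Belady) simulation (capacity=2):
  1. access I: MISS. Cache: [I]
  2. access I: HIT. Next use of I: step 3. Cache: [I]
  3. access I: HIT. Next use of I: step 4. Cache: [I]
  4. access I: HIT. Next use of I: step 5. Cache: [I]
  5. access I: HIT. Next use of I: step 6. Cache: [I]
  6. access I: HIT. Next use of I: step 8. Cache: [I]
  7. access J: MISS. Cache: [I J]
  8. access I: HIT. Next use of I: step 11. Cache: [I J]
  9. access D: MISS, evict J (next use: step 16). Cache: [I D]
  10. access X: MISS, evict D (next use: never). Cache: [I X]
  11. access I: HIT. Next use of I: step 14. Cache: [I X]
  12. access Q: MISS, evict X (next use: never). Cache: [I Q]
  13. access K: MISS, evict Q (next use: step 20). Cache: [I K]
  14. access I: HIT. Next use of I: step 22. Cache: [I K]
  15. access B: MISS, evict I (next use: step 22). Cache: [K B]
  16. access J: MISS, evict B (next use: never). Cache: [K J]
  17. access J: HIT. Next use of J: never. Cache: [K J]
  18. access R: MISS, evict J (next use: never). Cache: [K R]
  19. access H: MISS, evict R (next use: never). Cache: [K H]
  20. access Q: MISS, evict H (next use: never). Cache: [K Q]
  21. access K: HIT. Next use of K: never. Cache: [K Q]
  22. access I: MISS, evict K (next use: never). Cache: [Q I]
  23. access I: HIT. Next use of I: step 24. Cache: [Q I]
  24. access I: HIT. Next use of I: step 25. Cache: [Q I]
  25. access I: HIT. Next use of I: step 27. Cache: [Q I]
  26. access Q: HIT. Next use of Q: never. Cache: [Q I]
  27. access I: HIT. Next use of I: never. Cache: [Q I]
Total: 15 hits, 12 misses, 10 evictions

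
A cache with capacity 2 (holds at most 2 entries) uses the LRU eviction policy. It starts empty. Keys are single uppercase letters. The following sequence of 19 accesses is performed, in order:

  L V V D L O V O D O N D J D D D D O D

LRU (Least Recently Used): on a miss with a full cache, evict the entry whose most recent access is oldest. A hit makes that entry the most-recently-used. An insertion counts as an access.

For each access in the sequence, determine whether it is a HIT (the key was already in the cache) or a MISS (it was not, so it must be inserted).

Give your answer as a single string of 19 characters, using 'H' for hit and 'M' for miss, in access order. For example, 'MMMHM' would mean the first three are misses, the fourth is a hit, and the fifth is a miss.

LRU simulation (capacity=2):
  1. access L: MISS. Cache (LRU->MRU): [L]
  2. access V: MISS. Cache (LRU->MRU): [L V]
  3. access V: HIT. Cache (LRU->MRU): [L V]
  4. access D: MISS, evict L. Cache (LRU->MRU): [V D]
  5. access L: MISS, evict V. Cache (LRU->MRU): [D L]
  6. access O: MISS, evict D. Cache (LRU->MRU): [L O]
  7. access V: MISS, evict L. Cache (LRU->MRU): [O V]
  8. access O: HIT. Cache (LRU->MRU): [V O]
  9. access D: MISS, evict V. Cache (LRU->MRU): [O D]
  10. access O: HIT. Cache (LRU->MRU): [D O]
  11. access N: MISS, evict D. Cache (LRU->MRU): [O N]
  12. access D: MISS, evict O. Cache (LRU->MRU): [N D]
  13. access J: MISS, evict N. Cache (LRU->MRU): [D J]
  14. access D: HIT. Cache (LRU->MRU): [J D]
  15. access D: HIT. Cache (LRU->MRU): [J D]
  16. access D: HIT. Cache (LRU->MRU): [J D]
  17. access D: HIT. Cache (LRU->MRU): [J D]
  18. access O: MISS, evict J. Cache (LRU->MRU): [D O]
  19. access D: HIT. Cache (LRU->MRU): [O D]
Total: 8 hits, 11 misses, 9 evictions

Answer: MMHMMMMHMHMMMHHHHMH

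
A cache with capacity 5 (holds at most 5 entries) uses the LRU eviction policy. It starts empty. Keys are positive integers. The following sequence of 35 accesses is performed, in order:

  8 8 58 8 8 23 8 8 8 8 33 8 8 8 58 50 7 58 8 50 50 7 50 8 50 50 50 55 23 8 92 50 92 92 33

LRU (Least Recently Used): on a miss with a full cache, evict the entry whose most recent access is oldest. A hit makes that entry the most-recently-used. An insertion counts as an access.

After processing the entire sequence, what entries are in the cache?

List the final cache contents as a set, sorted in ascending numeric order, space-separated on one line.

Answer: 8 23 33 50 92

Derivation:
LRU simulation (capacity=5):
  1. access 8: MISS. Cache (LRU->MRU): [8]
  2. access 8: HIT. Cache (LRU->MRU): [8]
  3. access 58: MISS. Cache (LRU->MRU): [8 58]
  4. access 8: HIT. Cache (LRU->MRU): [58 8]
  5. access 8: HIT. Cache (LRU->MRU): [58 8]
  6. access 23: MISS. Cache (LRU->MRU): [58 8 23]
  7. access 8: HIT. Cache (LRU->MRU): [58 23 8]
  8. access 8: HIT. Cache (LRU->MRU): [58 23 8]
  9. access 8: HIT. Cache (LRU->MRU): [58 23 8]
  10. access 8: HIT. Cache (LRU->MRU): [58 23 8]
  11. access 33: MISS. Cache (LRU->MRU): [58 23 8 33]
  12. access 8: HIT. Cache (LRU->MRU): [58 23 33 8]
  13. access 8: HIT. Cache (LRU->MRU): [58 23 33 8]
  14. access 8: HIT. Cache (LRU->MRU): [58 23 33 8]
  15. access 58: HIT. Cache (LRU->MRU): [23 33 8 58]
  16. access 50: MISS. Cache (LRU->MRU): [23 33 8 58 50]
  17. access 7: MISS, evict 23. Cache (LRU->MRU): [33 8 58 50 7]
  18. access 58: HIT. Cache (LRU->MRU): [33 8 50 7 58]
  19. access 8: HIT. Cache (LRU->MRU): [33 50 7 58 8]
  20. access 50: HIT. Cache (LRU->MRU): [33 7 58 8 50]
  21. access 50: HIT. Cache (LRU->MRU): [33 7 58 8 50]
  22. access 7: HIT. Cache (LRU->MRU): [33 58 8 50 7]
  23. access 50: HIT. Cache (LRU->MRU): [33 58 8 7 50]
  24. access 8: HIT. Cache (LRU->MRU): [33 58 7 50 8]
  25. access 50: HIT. Cache (LRU->MRU): [33 58 7 8 50]
  26. access 50: HIT. Cache (LRU->MRU): [33 58 7 8 50]
  27. access 50: HIT. Cache (LRU->MRU): [33 58 7 8 50]
  28. access 55: MISS, evict 33. Cache (LRU->MRU): [58 7 8 50 55]
  29. access 23: MISS, evict 58. Cache (LRU->MRU): [7 8 50 55 23]
  30. access 8: HIT. Cache (LRU->MRU): [7 50 55 23 8]
  31. access 92: MISS, evict 7. Cache (LRU->MRU): [50 55 23 8 92]
  32. access 50: HIT. Cache (LRU->MRU): [55 23 8 92 50]
  33. access 92: HIT. Cache (LRU->MRU): [55 23 8 50 92]
  34. access 92: HIT. Cache (LRU->MRU): [55 23 8 50 92]
  35. access 33: MISS, evict 55. Cache (LRU->MRU): [23 8 50 92 33]
Total: 25 hits, 10 misses, 5 evictions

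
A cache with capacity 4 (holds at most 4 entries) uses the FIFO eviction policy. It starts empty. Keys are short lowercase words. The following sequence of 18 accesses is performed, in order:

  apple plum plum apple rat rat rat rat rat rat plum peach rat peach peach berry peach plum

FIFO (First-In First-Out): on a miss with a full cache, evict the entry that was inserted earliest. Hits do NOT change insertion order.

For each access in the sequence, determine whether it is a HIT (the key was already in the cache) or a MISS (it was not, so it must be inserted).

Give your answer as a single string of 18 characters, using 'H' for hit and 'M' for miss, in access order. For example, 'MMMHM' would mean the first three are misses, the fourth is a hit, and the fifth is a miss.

Answer: MMHHMHHHHHHMHHHMHH

Derivation:
FIFO simulation (capacity=4):
  1. access apple: MISS. Cache (old->new): [apple]
  2. access plum: MISS. Cache (old->new): [apple plum]
  3. access plum: HIT. Cache (old->new): [apple plum]
  4. access apple: HIT. Cache (old->new): [apple plum]
  5. access rat: MISS. Cache (old->new): [apple plum rat]
  6. access rat: HIT. Cache (old->new): [apple plum rat]
  7. access rat: HIT. Cache (old->new): [apple plum rat]
  8. access rat: HIT. Cache (old->new): [apple plum rat]
  9. access rat: HIT. Cache (old->new): [apple plum rat]
  10. access rat: HIT. Cache (old->new): [apple plum rat]
  11. access plum: HIT. Cache (old->new): [apple plum rat]
  12. access peach: MISS. Cache (old->new): [apple plum rat peach]
  13. access rat: HIT. Cache (old->new): [apple plum rat peach]
  14. access peach: HIT. Cache (old->new): [apple plum rat peach]
  15. access peach: HIT. Cache (old->new): [apple plum rat peach]
  16. access berry: MISS, evict apple. Cache (old->new): [plum rat peach berry]
  17. access peach: HIT. Cache (old->new): [plum rat peach berry]
  18. access plum: HIT. Cache (old->new): [plum rat peach berry]
Total: 13 hits, 5 misses, 1 evictions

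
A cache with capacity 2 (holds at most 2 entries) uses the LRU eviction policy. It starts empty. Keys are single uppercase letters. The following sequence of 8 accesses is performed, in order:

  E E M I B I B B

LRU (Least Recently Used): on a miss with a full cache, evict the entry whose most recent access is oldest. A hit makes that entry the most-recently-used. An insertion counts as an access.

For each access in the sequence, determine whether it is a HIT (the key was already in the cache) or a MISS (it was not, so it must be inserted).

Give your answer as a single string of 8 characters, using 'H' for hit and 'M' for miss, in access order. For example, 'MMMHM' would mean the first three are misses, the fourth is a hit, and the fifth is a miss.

LRU simulation (capacity=2):
  1. access E: MISS. Cache (LRU->MRU): [E]
  2. access E: HIT. Cache (LRU->MRU): [E]
  3. access M: MISS. Cache (LRU->MRU): [E M]
  4. access I: MISS, evict E. Cache (LRU->MRU): [M I]
  5. access B: MISS, evict M. Cache (LRU->MRU): [I B]
  6. access I: HIT. Cache (LRU->MRU): [B I]
  7. access B: HIT. Cache (LRU->MRU): [I B]
  8. access B: HIT. Cache (LRU->MRU): [I B]
Total: 4 hits, 4 misses, 2 evictions

Answer: MHMMMHHH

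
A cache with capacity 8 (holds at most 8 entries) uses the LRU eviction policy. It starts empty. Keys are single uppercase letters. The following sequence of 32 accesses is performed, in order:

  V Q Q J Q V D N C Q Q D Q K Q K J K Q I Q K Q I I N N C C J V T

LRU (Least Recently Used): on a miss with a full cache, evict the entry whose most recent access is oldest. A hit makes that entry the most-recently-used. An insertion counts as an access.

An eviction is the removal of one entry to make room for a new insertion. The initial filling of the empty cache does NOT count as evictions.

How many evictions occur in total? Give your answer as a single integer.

LRU simulation (capacity=8):
  1. access V: MISS. Cache (LRU->MRU): [V]
  2. access Q: MISS. Cache (LRU->MRU): [V Q]
  3. access Q: HIT. Cache (LRU->MRU): [V Q]
  4. access J: MISS. Cache (LRU->MRU): [V Q J]
  5. access Q: HIT. Cache (LRU->MRU): [V J Q]
  6. access V: HIT. Cache (LRU->MRU): [J Q V]
  7. access D: MISS. Cache (LRU->MRU): [J Q V D]
  8. access N: MISS. Cache (LRU->MRU): [J Q V D N]
  9. access C: MISS. Cache (LRU->MRU): [J Q V D N C]
  10. access Q: HIT. Cache (LRU->MRU): [J V D N C Q]
  11. access Q: HIT. Cache (LRU->MRU): [J V D N C Q]
  12. access D: HIT. Cache (LRU->MRU): [J V N C Q D]
  13. access Q: HIT. Cache (LRU->MRU): [J V N C D Q]
  14. access K: MISS. Cache (LRU->MRU): [J V N C D Q K]
  15. access Q: HIT. Cache (LRU->MRU): [J V N C D K Q]
  16. access K: HIT. Cache (LRU->MRU): [J V N C D Q K]
  17. access J: HIT. Cache (LRU->MRU): [V N C D Q K J]
  18. access K: HIT. Cache (LRU->MRU): [V N C D Q J K]
  19. access Q: HIT. Cache (LRU->MRU): [V N C D J K Q]
  20. access I: MISS. Cache (LRU->MRU): [V N C D J K Q I]
  21. access Q: HIT. Cache (LRU->MRU): [V N C D J K I Q]
  22. access K: HIT. Cache (LRU->MRU): [V N C D J I Q K]
  23. access Q: HIT. Cache (LRU->MRU): [V N C D J I K Q]
  24. access I: HIT. Cache (LRU->MRU): [V N C D J K Q I]
  25. access I: HIT. Cache (LRU->MRU): [V N C D J K Q I]
  26. access N: HIT. Cache (LRU->MRU): [V C D J K Q I N]
  27. access N: HIT. Cache (LRU->MRU): [V C D J K Q I N]
  28. access C: HIT. Cache (LRU->MRU): [V D J K Q I N C]
  29. access C: HIT. Cache (LRU->MRU): [V D J K Q I N C]
  30. access J: HIT. Cache (LRU->MRU): [V D K Q I N C J]
  31. access V: HIT. Cache (LRU->MRU): [D K Q I N C J V]
  32. access T: MISS, evict D. Cache (LRU->MRU): [K Q I N C J V T]
Total: 23 hits, 9 misses, 1 evictions

Answer: 1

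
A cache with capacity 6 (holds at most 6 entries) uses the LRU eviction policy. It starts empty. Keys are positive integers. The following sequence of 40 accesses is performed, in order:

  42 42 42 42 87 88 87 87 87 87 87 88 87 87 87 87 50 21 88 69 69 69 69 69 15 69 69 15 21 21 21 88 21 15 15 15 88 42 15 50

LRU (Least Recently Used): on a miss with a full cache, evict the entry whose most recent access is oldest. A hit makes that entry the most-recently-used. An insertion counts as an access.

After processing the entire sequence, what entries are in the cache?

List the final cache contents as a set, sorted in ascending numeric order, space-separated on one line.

Answer: 15 21 42 50 69 88

Derivation:
LRU simulation (capacity=6):
  1. access 42: MISS. Cache (LRU->MRU): [42]
  2. access 42: HIT. Cache (LRU->MRU): [42]
  3. access 42: HIT. Cache (LRU->MRU): [42]
  4. access 42: HIT. Cache (LRU->MRU): [42]
  5. access 87: MISS. Cache (LRU->MRU): [42 87]
  6. access 88: MISS. Cache (LRU->MRU): [42 87 88]
  7. access 87: HIT. Cache (LRU->MRU): [42 88 87]
  8. access 87: HIT. Cache (LRU->MRU): [42 88 87]
  9. access 87: HIT. Cache (LRU->MRU): [42 88 87]
  10. access 87: HIT. Cache (LRU->MRU): [42 88 87]
  11. access 87: HIT. Cache (LRU->MRU): [42 88 87]
  12. access 88: HIT. Cache (LRU->MRU): [42 87 88]
  13. access 87: HIT. Cache (LRU->MRU): [42 88 87]
  14. access 87: HIT. Cache (LRU->MRU): [42 88 87]
  15. access 87: HIT. Cache (LRU->MRU): [42 88 87]
  16. access 87: HIT. Cache (LRU->MRU): [42 88 87]
  17. access 50: MISS. Cache (LRU->MRU): [42 88 87 50]
  18. access 21: MISS. Cache (LRU->MRU): [42 88 87 50 21]
  19. access 88: HIT. Cache (LRU->MRU): [42 87 50 21 88]
  20. access 69: MISS. Cache (LRU->MRU): [42 87 50 21 88 69]
  21. access 69: HIT. Cache (LRU->MRU): [42 87 50 21 88 69]
  22. access 69: HIT. Cache (LRU->MRU): [42 87 50 21 88 69]
  23. access 69: HIT. Cache (LRU->MRU): [42 87 50 21 88 69]
  24. access 69: HIT. Cache (LRU->MRU): [42 87 50 21 88 69]
  25. access 15: MISS, evict 42. Cache (LRU->MRU): [87 50 21 88 69 15]
  26. access 69: HIT. Cache (LRU->MRU): [87 50 21 88 15 69]
  27. access 69: HIT. Cache (LRU->MRU): [87 50 21 88 15 69]
  28. access 15: HIT. Cache (LRU->MRU): [87 50 21 88 69 15]
  29. access 21: HIT. Cache (LRU->MRU): [87 50 88 69 15 21]
  30. access 21: HIT. Cache (LRU->MRU): [87 50 88 69 15 21]
  31. access 21: HIT. Cache (LRU->MRU): [87 50 88 69 15 21]
  32. access 88: HIT. Cache (LRU->MRU): [87 50 69 15 21 88]
  33. access 21: HIT. Cache (LRU->MRU): [87 50 69 15 88 21]
  34. access 15: HIT. Cache (LRU->MRU): [87 50 69 88 21 15]
  35. access 15: HIT. Cache (LRU->MRU): [87 50 69 88 21 15]
  36. access 15: HIT. Cache (LRU->MRU): [87 50 69 88 21 15]
  37. access 88: HIT. Cache (LRU->MRU): [87 50 69 21 15 88]
  38. access 42: MISS, evict 87. Cache (LRU->MRU): [50 69 21 15 88 42]
  39. access 15: HIT. Cache (LRU->MRU): [50 69 21 88 42 15]
  40. access 50: HIT. Cache (LRU->MRU): [69 21 88 42 15 50]
Total: 32 hits, 8 misses, 2 evictions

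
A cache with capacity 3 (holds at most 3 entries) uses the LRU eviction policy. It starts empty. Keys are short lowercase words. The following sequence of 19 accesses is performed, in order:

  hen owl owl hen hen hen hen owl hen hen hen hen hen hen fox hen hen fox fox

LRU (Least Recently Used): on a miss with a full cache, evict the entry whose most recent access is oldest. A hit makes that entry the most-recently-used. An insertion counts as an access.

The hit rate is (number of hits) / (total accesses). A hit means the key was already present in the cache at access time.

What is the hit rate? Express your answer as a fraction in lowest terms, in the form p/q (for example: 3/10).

Answer: 16/19

Derivation:
LRU simulation (capacity=3):
  1. access hen: MISS. Cache (LRU->MRU): [hen]
  2. access owl: MISS. Cache (LRU->MRU): [hen owl]
  3. access owl: HIT. Cache (LRU->MRU): [hen owl]
  4. access hen: HIT. Cache (LRU->MRU): [owl hen]
  5. access hen: HIT. Cache (LRU->MRU): [owl hen]
  6. access hen: HIT. Cache (LRU->MRU): [owl hen]
  7. access hen: HIT. Cache (LRU->MRU): [owl hen]
  8. access owl: HIT. Cache (LRU->MRU): [hen owl]
  9. access hen: HIT. Cache (LRU->MRU): [owl hen]
  10. access hen: HIT. Cache (LRU->MRU): [owl hen]
  11. access hen: HIT. Cache (LRU->MRU): [owl hen]
  12. access hen: HIT. Cache (LRU->MRU): [owl hen]
  13. access hen: HIT. Cache (LRU->MRU): [owl hen]
  14. access hen: HIT. Cache (LRU->MRU): [owl hen]
  15. access fox: MISS. Cache (LRU->MRU): [owl hen fox]
  16. access hen: HIT. Cache (LRU->MRU): [owl fox hen]
  17. access hen: HIT. Cache (LRU->MRU): [owl fox hen]
  18. access fox: HIT. Cache (LRU->MRU): [owl hen fox]
  19. access fox: HIT. Cache (LRU->MRU): [owl hen fox]
Total: 16 hits, 3 misses, 0 evictions

Hit rate = 16/19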